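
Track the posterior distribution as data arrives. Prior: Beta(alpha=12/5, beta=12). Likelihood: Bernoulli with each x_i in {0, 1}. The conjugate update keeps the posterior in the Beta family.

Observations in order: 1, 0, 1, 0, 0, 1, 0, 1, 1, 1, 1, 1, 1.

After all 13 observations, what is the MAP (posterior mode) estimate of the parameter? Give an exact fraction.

52/127

obs 1: x=1 → posterior Beta(17/5, 12)
obs 2: x=0 → posterior Beta(17/5, 13)
obs 3: x=1 → posterior Beta(22/5, 13)
obs 4: x=0 → posterior Beta(22/5, 14)
obs 5: x=0 → posterior Beta(22/5, 15)
obs 6: x=1 → posterior Beta(27/5, 15)
obs 7: x=0 → posterior Beta(27/5, 16)
obs 8: x=1 → posterior Beta(32/5, 16)
obs 9: x=1 → posterior Beta(37/5, 16)
obs 10: x=1 → posterior Beta(42/5, 16)
obs 11: x=1 → posterior Beta(47/5, 16)
obs 12: x=1 → posterior Beta(52/5, 16)
obs 13: x=1 → posterior Beta(57/5, 16)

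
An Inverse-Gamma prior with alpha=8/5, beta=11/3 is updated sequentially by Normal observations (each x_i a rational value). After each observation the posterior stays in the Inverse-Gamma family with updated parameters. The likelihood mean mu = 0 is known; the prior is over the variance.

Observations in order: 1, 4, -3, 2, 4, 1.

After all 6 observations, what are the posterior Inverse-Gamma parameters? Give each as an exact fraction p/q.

obs 1: x=1 → posterior Inverse-Gamma(21/10, 25/6)
obs 2: x=4 → posterior Inverse-Gamma(13/5, 73/6)
obs 3: x=-3 → posterior Inverse-Gamma(31/10, 50/3)
obs 4: x=2 → posterior Inverse-Gamma(18/5, 56/3)
obs 5: x=4 → posterior Inverse-Gamma(41/10, 80/3)
obs 6: x=1 → posterior Inverse-Gamma(23/5, 163/6)

alpha=23/5, beta=163/6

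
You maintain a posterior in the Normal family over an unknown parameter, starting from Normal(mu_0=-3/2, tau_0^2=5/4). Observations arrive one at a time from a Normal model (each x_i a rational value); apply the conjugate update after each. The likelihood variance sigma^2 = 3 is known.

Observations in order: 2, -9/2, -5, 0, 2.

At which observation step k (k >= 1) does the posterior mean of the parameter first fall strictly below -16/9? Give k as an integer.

obs 1: x=2 → posterior Normal(-8/17, 15/17)
obs 2: x=-9/2 → posterior Normal(-61/44, 15/22)
obs 3: x=-5 → posterior Normal(-37/18, 5/9)
obs 4: x=0 → posterior Normal(-111/64, 15/32)
obs 5: x=2 → posterior Normal(-91/74, 15/37)

k = 3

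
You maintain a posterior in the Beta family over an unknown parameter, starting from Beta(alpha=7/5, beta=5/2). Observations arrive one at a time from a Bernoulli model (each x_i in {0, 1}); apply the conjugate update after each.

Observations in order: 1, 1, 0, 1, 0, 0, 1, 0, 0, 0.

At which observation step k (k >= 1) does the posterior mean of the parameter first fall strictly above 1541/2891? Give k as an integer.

obs 1: x=1 → posterior Beta(12/5, 5/2)
obs 2: x=1 → posterior Beta(17/5, 5/2)
obs 3: x=0 → posterior Beta(17/5, 7/2)
obs 4: x=1 → posterior Beta(22/5, 7/2)
obs 5: x=0 → posterior Beta(22/5, 9/2)
obs 6: x=0 → posterior Beta(22/5, 11/2)
obs 7: x=1 → posterior Beta(27/5, 11/2)
obs 8: x=0 → posterior Beta(27/5, 13/2)
obs 9: x=0 → posterior Beta(27/5, 15/2)
obs 10: x=0 → posterior Beta(27/5, 17/2)

k = 2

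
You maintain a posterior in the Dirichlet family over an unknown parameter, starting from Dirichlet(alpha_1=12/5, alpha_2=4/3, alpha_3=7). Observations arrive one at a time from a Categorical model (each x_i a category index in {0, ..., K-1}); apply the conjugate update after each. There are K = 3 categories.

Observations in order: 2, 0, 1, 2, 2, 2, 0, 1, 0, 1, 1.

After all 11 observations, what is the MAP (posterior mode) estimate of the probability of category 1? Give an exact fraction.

obs 1: x=2 → posterior Dirichlet(12/5, 4/3, 8)
obs 2: x=0 → posterior Dirichlet(17/5, 4/3, 8)
obs 3: x=1 → posterior Dirichlet(17/5, 7/3, 8)
obs 4: x=2 → posterior Dirichlet(17/5, 7/3, 9)
obs 5: x=2 → posterior Dirichlet(17/5, 7/3, 10)
obs 6: x=2 → posterior Dirichlet(17/5, 7/3, 11)
obs 7: x=0 → posterior Dirichlet(22/5, 7/3, 11)
obs 8: x=1 → posterior Dirichlet(22/5, 10/3, 11)
obs 9: x=0 → posterior Dirichlet(27/5, 10/3, 11)
obs 10: x=1 → posterior Dirichlet(27/5, 13/3, 11)
obs 11: x=1 → posterior Dirichlet(27/5, 16/3, 11)

65/281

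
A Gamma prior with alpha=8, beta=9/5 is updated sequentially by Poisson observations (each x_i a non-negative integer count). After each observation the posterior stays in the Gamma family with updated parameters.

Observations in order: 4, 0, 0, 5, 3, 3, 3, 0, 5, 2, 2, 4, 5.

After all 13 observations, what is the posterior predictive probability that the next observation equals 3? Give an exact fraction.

obs 1: x=4 → posterior Gamma(12, 14/5)
obs 2: x=0 → posterior Gamma(12, 19/5)
obs 3: x=0 → posterior Gamma(12, 24/5)
obs 4: x=5 → posterior Gamma(17, 29/5)
obs 5: x=3 → posterior Gamma(20, 34/5)
obs 6: x=3 → posterior Gamma(23, 39/5)
obs 7: x=3 → posterior Gamma(26, 44/5)
obs 8: x=0 → posterior Gamma(26, 49/5)
obs 9: x=5 → posterior Gamma(31, 54/5)
obs 10: x=2 → posterior Gamma(33, 59/5)
obs 11: x=2 → posterior Gamma(35, 64/5)
obs 12: x=4 → posterior Gamma(39, 69/5)
obs 13: x=5 → posterior Gamma(44, 74/5)

33448562088300112396427680422539932388541532055414612072289466784956985873416543272960000/154338150159535951301517749355841648093504225168540216357564265319883807264209213747965359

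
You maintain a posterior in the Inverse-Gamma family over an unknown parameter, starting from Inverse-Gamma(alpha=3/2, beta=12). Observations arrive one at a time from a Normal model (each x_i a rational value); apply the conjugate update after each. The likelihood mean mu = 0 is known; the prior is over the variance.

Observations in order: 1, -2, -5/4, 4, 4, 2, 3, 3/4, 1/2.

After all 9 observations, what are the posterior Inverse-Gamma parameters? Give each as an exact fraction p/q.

alpha=6, beta=611/16

obs 1: x=1 → posterior Inverse-Gamma(2, 25/2)
obs 2: x=-2 → posterior Inverse-Gamma(5/2, 29/2)
obs 3: x=-5/4 → posterior Inverse-Gamma(3, 489/32)
obs 4: x=4 → posterior Inverse-Gamma(7/2, 745/32)
obs 5: x=4 → posterior Inverse-Gamma(4, 1001/32)
obs 6: x=2 → posterior Inverse-Gamma(9/2, 1065/32)
obs 7: x=3 → posterior Inverse-Gamma(5, 1209/32)
obs 8: x=3/4 → posterior Inverse-Gamma(11/2, 609/16)
obs 9: x=1/2 → posterior Inverse-Gamma(6, 611/16)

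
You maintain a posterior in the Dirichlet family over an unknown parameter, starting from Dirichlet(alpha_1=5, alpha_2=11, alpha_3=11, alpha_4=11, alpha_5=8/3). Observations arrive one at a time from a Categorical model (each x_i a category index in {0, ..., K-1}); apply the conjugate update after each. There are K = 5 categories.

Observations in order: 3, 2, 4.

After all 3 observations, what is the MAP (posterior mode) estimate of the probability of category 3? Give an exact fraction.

obs 1: x=3 → posterior Dirichlet(5, 11, 11, 12, 8/3)
obs 2: x=2 → posterior Dirichlet(5, 11, 12, 12, 8/3)
obs 3: x=4 → posterior Dirichlet(5, 11, 12, 12, 11/3)

33/116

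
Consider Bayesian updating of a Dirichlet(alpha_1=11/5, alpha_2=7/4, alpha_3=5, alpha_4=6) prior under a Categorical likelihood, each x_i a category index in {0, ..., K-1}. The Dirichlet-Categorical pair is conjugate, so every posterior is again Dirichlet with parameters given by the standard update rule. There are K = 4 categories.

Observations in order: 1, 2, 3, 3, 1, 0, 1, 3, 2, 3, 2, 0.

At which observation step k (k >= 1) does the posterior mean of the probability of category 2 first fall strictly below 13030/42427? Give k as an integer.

k = 5

obs 1: x=1 → posterior Dirichlet(11/5, 11/4, 5, 6)
obs 2: x=2 → posterior Dirichlet(11/5, 11/4, 6, 6)
obs 3: x=3 → posterior Dirichlet(11/5, 11/4, 6, 7)
obs 4: x=3 → posterior Dirichlet(11/5, 11/4, 6, 8)
obs 5: x=1 → posterior Dirichlet(11/5, 15/4, 6, 8)
obs 6: x=0 → posterior Dirichlet(16/5, 15/4, 6, 8)
obs 7: x=1 → posterior Dirichlet(16/5, 19/4, 6, 8)
obs 8: x=3 → posterior Dirichlet(16/5, 19/4, 6, 9)
obs 9: x=2 → posterior Dirichlet(16/5, 19/4, 7, 9)
obs 10: x=3 → posterior Dirichlet(16/5, 19/4, 7, 10)
obs 11: x=2 → posterior Dirichlet(16/5, 19/4, 8, 10)
obs 12: x=0 → posterior Dirichlet(21/5, 19/4, 8, 10)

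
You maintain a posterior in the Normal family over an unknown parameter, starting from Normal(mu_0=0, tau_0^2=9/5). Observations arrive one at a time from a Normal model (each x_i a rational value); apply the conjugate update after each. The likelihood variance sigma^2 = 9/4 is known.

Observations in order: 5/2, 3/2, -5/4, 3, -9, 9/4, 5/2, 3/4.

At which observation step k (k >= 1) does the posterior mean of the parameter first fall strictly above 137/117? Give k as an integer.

k = 2

obs 1: x=5/2 → posterior Normal(10/9, 1)
obs 2: x=3/2 → posterior Normal(16/13, 9/13)
obs 3: x=-5/4 → posterior Normal(11/17, 9/17)
obs 4: x=3 → posterior Normal(23/21, 3/7)
obs 5: x=-9 → posterior Normal(-13/25, 9/25)
obs 6: x=9/4 → posterior Normal(-4/29, 9/29)
obs 7: x=5/2 → posterior Normal(2/11, 3/11)
obs 8: x=3/4 → posterior Normal(9/37, 9/37)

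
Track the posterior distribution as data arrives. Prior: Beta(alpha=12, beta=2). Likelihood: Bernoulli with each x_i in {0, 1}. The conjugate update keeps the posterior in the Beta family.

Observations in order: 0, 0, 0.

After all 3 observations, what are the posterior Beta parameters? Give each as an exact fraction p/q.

obs 1: x=0 → posterior Beta(12, 3)
obs 2: x=0 → posterior Beta(12, 4)
obs 3: x=0 → posterior Beta(12, 5)

alpha=12, beta=5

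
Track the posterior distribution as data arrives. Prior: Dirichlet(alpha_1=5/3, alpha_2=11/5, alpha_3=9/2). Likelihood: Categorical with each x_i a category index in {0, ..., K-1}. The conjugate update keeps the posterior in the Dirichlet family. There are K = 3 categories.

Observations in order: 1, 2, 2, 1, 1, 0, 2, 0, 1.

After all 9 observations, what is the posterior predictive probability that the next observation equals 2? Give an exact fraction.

obs 1: x=1 → posterior Dirichlet(5/3, 16/5, 9/2)
obs 2: x=2 → posterior Dirichlet(5/3, 16/5, 11/2)
obs 3: x=2 → posterior Dirichlet(5/3, 16/5, 13/2)
obs 4: x=1 → posterior Dirichlet(5/3, 21/5, 13/2)
obs 5: x=1 → posterior Dirichlet(5/3, 26/5, 13/2)
obs 6: x=0 → posterior Dirichlet(8/3, 26/5, 13/2)
obs 7: x=2 → posterior Dirichlet(8/3, 26/5, 15/2)
obs 8: x=0 → posterior Dirichlet(11/3, 26/5, 15/2)
obs 9: x=1 → posterior Dirichlet(11/3, 31/5, 15/2)

225/521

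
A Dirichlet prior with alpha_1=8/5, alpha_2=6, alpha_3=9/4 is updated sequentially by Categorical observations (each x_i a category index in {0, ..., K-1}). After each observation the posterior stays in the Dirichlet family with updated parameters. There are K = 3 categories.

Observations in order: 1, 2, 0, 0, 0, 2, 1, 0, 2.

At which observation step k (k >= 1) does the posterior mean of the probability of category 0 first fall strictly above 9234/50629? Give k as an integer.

obs 1: x=1 → posterior Dirichlet(8/5, 7, 9/4)
obs 2: x=2 → posterior Dirichlet(8/5, 7, 13/4)
obs 3: x=0 → posterior Dirichlet(13/5, 7, 13/4)
obs 4: x=0 → posterior Dirichlet(18/5, 7, 13/4)
obs 5: x=0 → posterior Dirichlet(23/5, 7, 13/4)
obs 6: x=2 → posterior Dirichlet(23/5, 7, 17/4)
obs 7: x=1 → posterior Dirichlet(23/5, 8, 17/4)
obs 8: x=0 → posterior Dirichlet(28/5, 8, 17/4)
obs 9: x=2 → posterior Dirichlet(28/5, 8, 21/4)

k = 3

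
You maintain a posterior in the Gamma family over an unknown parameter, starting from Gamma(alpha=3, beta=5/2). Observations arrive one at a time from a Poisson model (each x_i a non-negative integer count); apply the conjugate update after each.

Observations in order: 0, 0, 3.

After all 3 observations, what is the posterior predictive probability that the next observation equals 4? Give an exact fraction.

3571466976/137858491849

obs 1: x=0 → posterior Gamma(3, 7/2)
obs 2: x=0 → posterior Gamma(3, 9/2)
obs 3: x=3 → posterior Gamma(6, 11/2)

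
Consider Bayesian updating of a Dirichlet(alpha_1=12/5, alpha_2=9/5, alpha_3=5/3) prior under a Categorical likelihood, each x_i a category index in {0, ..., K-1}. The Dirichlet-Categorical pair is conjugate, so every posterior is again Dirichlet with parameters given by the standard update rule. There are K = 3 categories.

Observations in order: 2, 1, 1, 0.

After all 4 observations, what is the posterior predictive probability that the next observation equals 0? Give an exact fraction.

51/148

obs 1: x=2 → posterior Dirichlet(12/5, 9/5, 8/3)
obs 2: x=1 → posterior Dirichlet(12/5, 14/5, 8/3)
obs 3: x=1 → posterior Dirichlet(12/5, 19/5, 8/3)
obs 4: x=0 → posterior Dirichlet(17/5, 19/5, 8/3)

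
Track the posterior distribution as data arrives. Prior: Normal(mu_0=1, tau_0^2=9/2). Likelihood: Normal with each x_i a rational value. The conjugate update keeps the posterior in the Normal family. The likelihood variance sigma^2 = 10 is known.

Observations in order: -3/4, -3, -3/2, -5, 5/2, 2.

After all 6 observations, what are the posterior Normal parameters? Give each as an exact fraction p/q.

obs 1: x=-3/4 → posterior Normal(53/116, 90/29)
obs 2: x=-3 → posterior Normal(-55/152, 45/19)
obs 3: x=-3/2 → posterior Normal(-109/188, 90/47)
obs 4: x=-5 → posterior Normal(-289/224, 45/28)
obs 5: x=5/2 → posterior Normal(-199/260, 18/13)
obs 6: x=2 → posterior Normal(-127/296, 45/37)

mu_0=-127/296, tau_0^2=45/37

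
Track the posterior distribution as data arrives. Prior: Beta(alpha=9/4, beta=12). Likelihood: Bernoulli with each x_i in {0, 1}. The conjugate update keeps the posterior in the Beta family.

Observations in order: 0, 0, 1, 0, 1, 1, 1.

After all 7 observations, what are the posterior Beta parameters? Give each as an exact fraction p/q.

obs 1: x=0 → posterior Beta(9/4, 13)
obs 2: x=0 → posterior Beta(9/4, 14)
obs 3: x=1 → posterior Beta(13/4, 14)
obs 4: x=0 → posterior Beta(13/4, 15)
obs 5: x=1 → posterior Beta(17/4, 15)
obs 6: x=1 → posterior Beta(21/4, 15)
obs 7: x=1 → posterior Beta(25/4, 15)

alpha=25/4, beta=15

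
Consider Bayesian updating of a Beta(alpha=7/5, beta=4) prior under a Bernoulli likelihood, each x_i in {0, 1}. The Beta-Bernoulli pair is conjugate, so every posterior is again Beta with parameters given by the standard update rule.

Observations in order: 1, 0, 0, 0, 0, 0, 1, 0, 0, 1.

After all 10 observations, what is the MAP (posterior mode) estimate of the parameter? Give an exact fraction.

17/67

obs 1: x=1 → posterior Beta(12/5, 4)
obs 2: x=0 → posterior Beta(12/5, 5)
obs 3: x=0 → posterior Beta(12/5, 6)
obs 4: x=0 → posterior Beta(12/5, 7)
obs 5: x=0 → posterior Beta(12/5, 8)
obs 6: x=0 → posterior Beta(12/5, 9)
obs 7: x=1 → posterior Beta(17/5, 9)
obs 8: x=0 → posterior Beta(17/5, 10)
obs 9: x=0 → posterior Beta(17/5, 11)
obs 10: x=1 → posterior Beta(22/5, 11)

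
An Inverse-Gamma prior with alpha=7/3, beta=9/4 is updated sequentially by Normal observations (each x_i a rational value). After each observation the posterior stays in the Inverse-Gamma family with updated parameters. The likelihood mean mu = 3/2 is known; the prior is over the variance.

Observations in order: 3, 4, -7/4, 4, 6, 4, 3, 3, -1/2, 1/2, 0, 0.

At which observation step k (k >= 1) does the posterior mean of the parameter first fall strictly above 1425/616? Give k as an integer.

obs 1: x=3 → posterior Inverse-Gamma(17/6, 27/8)
obs 2: x=4 → posterior Inverse-Gamma(10/3, 13/2)
obs 3: x=-7/4 → posterior Inverse-Gamma(23/6, 377/32)
obs 4: x=4 → posterior Inverse-Gamma(13/3, 477/32)
obs 5: x=6 → posterior Inverse-Gamma(29/6, 801/32)
obs 6: x=4 → posterior Inverse-Gamma(16/3, 901/32)
obs 7: x=3 → posterior Inverse-Gamma(35/6, 937/32)
obs 8: x=3 → posterior Inverse-Gamma(19/3, 973/32)
obs 9: x=-1/2 → posterior Inverse-Gamma(41/6, 1037/32)
obs 10: x=1/2 → posterior Inverse-Gamma(22/3, 1053/32)
obs 11: x=0 → posterior Inverse-Gamma(47/6, 1089/32)
obs 12: x=0 → posterior Inverse-Gamma(25/3, 1125/32)

k = 2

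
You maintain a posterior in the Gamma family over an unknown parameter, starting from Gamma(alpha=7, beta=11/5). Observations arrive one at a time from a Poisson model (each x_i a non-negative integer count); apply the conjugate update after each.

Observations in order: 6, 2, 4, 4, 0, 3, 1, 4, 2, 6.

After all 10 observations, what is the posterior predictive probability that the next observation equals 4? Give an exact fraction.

obs 1: x=6 → posterior Gamma(13, 16/5)
obs 2: x=2 → posterior Gamma(15, 21/5)
obs 3: x=4 → posterior Gamma(19, 26/5)
obs 4: x=4 → posterior Gamma(23, 31/5)
obs 5: x=0 → posterior Gamma(23, 36/5)
obs 6: x=3 → posterior Gamma(26, 41/5)
obs 7: x=1 → posterior Gamma(27, 46/5)
obs 8: x=4 → posterior Gamma(31, 51/5)
obs 9: x=2 → posterior Gamma(33, 56/5)
obs 10: x=6 → posterior Gamma(39, 61/5)

49492436681999827242910640529865857768725233064838589895544036998706418346875/289893166391690582219629974065014143223628975496487949740043869530517999190016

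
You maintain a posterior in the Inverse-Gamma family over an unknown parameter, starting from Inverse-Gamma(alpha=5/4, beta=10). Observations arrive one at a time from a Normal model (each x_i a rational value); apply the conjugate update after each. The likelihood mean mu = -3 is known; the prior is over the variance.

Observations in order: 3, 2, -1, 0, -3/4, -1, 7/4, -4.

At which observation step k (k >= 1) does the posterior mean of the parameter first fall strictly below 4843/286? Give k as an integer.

k = 6

obs 1: x=3 → posterior Inverse-Gamma(7/4, 28)
obs 2: x=2 → posterior Inverse-Gamma(9/4, 81/2)
obs 3: x=-1 → posterior Inverse-Gamma(11/4, 85/2)
obs 4: x=0 → posterior Inverse-Gamma(13/4, 47)
obs 5: x=-3/4 → posterior Inverse-Gamma(15/4, 1585/32)
obs 6: x=-1 → posterior Inverse-Gamma(17/4, 1649/32)
obs 7: x=7/4 → posterior Inverse-Gamma(19/4, 1005/16)
obs 8: x=-4 → posterior Inverse-Gamma(21/4, 1013/16)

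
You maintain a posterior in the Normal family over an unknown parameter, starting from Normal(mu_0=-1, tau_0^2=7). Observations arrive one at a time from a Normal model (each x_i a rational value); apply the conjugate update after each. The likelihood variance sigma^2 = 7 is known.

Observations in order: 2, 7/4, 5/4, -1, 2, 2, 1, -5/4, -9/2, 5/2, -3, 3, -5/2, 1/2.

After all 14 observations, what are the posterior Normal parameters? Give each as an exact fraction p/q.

mu_0=11/60, tau_0^2=7/15

obs 1: x=2 → posterior Normal(1/2, 7/2)
obs 2: x=7/4 → posterior Normal(11/12, 7/3)
obs 3: x=5/4 → posterior Normal(1, 7/4)
obs 4: x=-1 → posterior Normal(3/5, 7/5)
obs 5: x=2 → posterior Normal(5/6, 7/6)
obs 6: x=2 → posterior Normal(1, 1)
obs 7: x=1 → posterior Normal(1, 7/8)
obs 8: x=-5/4 → posterior Normal(3/4, 7/9)
obs 9: x=-9/2 → posterior Normal(9/40, 7/10)
obs 10: x=5/2 → posterior Normal(19/44, 7/11)
obs 11: x=-3 → posterior Normal(7/48, 7/12)
obs 12: x=3 → posterior Normal(19/52, 7/13)
obs 13: x=-5/2 → posterior Normal(9/56, 1/2)
obs 14: x=1/2 → posterior Normal(11/60, 7/15)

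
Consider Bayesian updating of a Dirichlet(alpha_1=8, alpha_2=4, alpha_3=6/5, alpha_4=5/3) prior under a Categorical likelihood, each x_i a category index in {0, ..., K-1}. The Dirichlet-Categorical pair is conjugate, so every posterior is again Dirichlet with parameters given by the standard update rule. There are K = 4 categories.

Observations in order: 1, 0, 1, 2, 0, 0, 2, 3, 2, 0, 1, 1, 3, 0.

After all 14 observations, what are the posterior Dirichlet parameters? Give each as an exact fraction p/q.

obs 1: x=1 → posterior Dirichlet(8, 5, 6/5, 5/3)
obs 2: x=0 → posterior Dirichlet(9, 5, 6/5, 5/3)
obs 3: x=1 → posterior Dirichlet(9, 6, 6/5, 5/3)
obs 4: x=2 → posterior Dirichlet(9, 6, 11/5, 5/3)
obs 5: x=0 → posterior Dirichlet(10, 6, 11/5, 5/3)
obs 6: x=0 → posterior Dirichlet(11, 6, 11/5, 5/3)
obs 7: x=2 → posterior Dirichlet(11, 6, 16/5, 5/3)
obs 8: x=3 → posterior Dirichlet(11, 6, 16/5, 8/3)
obs 9: x=2 → posterior Dirichlet(11, 6, 21/5, 8/3)
obs 10: x=0 → posterior Dirichlet(12, 6, 21/5, 8/3)
obs 11: x=1 → posterior Dirichlet(12, 7, 21/5, 8/3)
obs 12: x=1 → posterior Dirichlet(12, 8, 21/5, 8/3)
obs 13: x=3 → posterior Dirichlet(12, 8, 21/5, 11/3)
obs 14: x=0 → posterior Dirichlet(13, 8, 21/5, 11/3)

alpha_1=13, alpha_2=8, alpha_3=21/5, alpha_4=11/3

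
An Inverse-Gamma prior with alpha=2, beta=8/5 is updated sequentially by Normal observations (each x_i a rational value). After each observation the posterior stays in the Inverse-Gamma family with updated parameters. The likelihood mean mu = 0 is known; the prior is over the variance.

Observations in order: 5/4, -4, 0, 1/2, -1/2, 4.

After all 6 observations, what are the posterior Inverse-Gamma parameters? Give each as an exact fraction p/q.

obs 1: x=5/4 → posterior Inverse-Gamma(5/2, 381/160)
obs 2: x=-4 → posterior Inverse-Gamma(3, 1661/160)
obs 3: x=0 → posterior Inverse-Gamma(7/2, 1661/160)
obs 4: x=1/2 → posterior Inverse-Gamma(4, 1681/160)
obs 5: x=-1/2 → posterior Inverse-Gamma(9/2, 1701/160)
obs 6: x=4 → posterior Inverse-Gamma(5, 2981/160)

alpha=5, beta=2981/160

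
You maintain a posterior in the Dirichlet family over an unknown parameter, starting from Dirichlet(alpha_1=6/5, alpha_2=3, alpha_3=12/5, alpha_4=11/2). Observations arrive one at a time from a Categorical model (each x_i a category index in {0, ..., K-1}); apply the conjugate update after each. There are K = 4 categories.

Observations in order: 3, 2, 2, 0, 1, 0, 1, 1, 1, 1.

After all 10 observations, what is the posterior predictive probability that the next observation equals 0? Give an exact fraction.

32/221

obs 1: x=3 → posterior Dirichlet(6/5, 3, 12/5, 13/2)
obs 2: x=2 → posterior Dirichlet(6/5, 3, 17/5, 13/2)
obs 3: x=2 → posterior Dirichlet(6/5, 3, 22/5, 13/2)
obs 4: x=0 → posterior Dirichlet(11/5, 3, 22/5, 13/2)
obs 5: x=1 → posterior Dirichlet(11/5, 4, 22/5, 13/2)
obs 6: x=0 → posterior Dirichlet(16/5, 4, 22/5, 13/2)
obs 7: x=1 → posterior Dirichlet(16/5, 5, 22/5, 13/2)
obs 8: x=1 → posterior Dirichlet(16/5, 6, 22/5, 13/2)
obs 9: x=1 → posterior Dirichlet(16/5, 7, 22/5, 13/2)
obs 10: x=1 → posterior Dirichlet(16/5, 8, 22/5, 13/2)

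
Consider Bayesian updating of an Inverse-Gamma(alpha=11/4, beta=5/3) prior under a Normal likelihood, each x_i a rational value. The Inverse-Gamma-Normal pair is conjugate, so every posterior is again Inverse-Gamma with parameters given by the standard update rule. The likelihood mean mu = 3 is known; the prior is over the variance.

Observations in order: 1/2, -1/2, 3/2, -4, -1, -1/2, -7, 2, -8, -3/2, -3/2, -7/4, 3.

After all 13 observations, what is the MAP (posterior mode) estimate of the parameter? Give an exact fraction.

18547/984

obs 1: x=1/2 → posterior Inverse-Gamma(13/4, 115/24)
obs 2: x=-1/2 → posterior Inverse-Gamma(15/4, 131/12)
obs 3: x=3/2 → posterior Inverse-Gamma(17/4, 289/24)
obs 4: x=-4 → posterior Inverse-Gamma(19/4, 877/24)
obs 5: x=-1 → posterior Inverse-Gamma(21/4, 1069/24)
obs 6: x=-1/2 → posterior Inverse-Gamma(23/4, 152/3)
obs 7: x=-7 → posterior Inverse-Gamma(25/4, 302/3)
obs 8: x=2 → posterior Inverse-Gamma(27/4, 607/6)
obs 9: x=-8 → posterior Inverse-Gamma(29/4, 485/3)
obs 10: x=-3/2 → posterior Inverse-Gamma(31/4, 4123/24)
obs 11: x=-3/2 → posterior Inverse-Gamma(33/4, 2183/12)
obs 12: x=-7/4 → posterior Inverse-Gamma(35/4, 18547/96)
obs 13: x=3 → posterior Inverse-Gamma(37/4, 18547/96)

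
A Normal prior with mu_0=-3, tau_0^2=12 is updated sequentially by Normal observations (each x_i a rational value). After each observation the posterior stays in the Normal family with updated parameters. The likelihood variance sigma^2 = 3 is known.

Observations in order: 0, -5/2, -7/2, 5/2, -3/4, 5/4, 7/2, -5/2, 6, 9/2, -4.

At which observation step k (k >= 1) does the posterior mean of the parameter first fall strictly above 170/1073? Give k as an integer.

obs 1: x=0 → posterior Normal(-3/5, 12/5)
obs 2: x=-5/2 → posterior Normal(-13/9, 4/3)
obs 3: x=-7/2 → posterior Normal(-27/13, 12/13)
obs 4: x=5/2 → posterior Normal(-1, 12/17)
obs 5: x=-3/4 → posterior Normal(-20/21, 4/7)
obs 6: x=5/4 → posterior Normal(-3/5, 12/25)
obs 7: x=7/2 → posterior Normal(-1/29, 12/29)
obs 8: x=-5/2 → posterior Normal(-1/3, 4/11)
obs 9: x=6 → posterior Normal(13/37, 12/37)
obs 10: x=9/2 → posterior Normal(31/41, 12/41)
obs 11: x=-4 → posterior Normal(1/3, 4/15)

k = 9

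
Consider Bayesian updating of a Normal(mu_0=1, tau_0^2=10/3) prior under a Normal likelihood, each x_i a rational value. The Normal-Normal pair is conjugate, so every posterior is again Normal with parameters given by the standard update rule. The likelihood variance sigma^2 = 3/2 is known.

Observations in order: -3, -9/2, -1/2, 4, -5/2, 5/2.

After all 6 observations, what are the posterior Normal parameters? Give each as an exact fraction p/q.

obs 1: x=-3 → posterior Normal(-51/29, 30/29)
obs 2: x=-9/2 → posterior Normal(-141/49, 30/49)
obs 3: x=-1/2 → posterior Normal(-151/69, 10/23)
obs 4: x=4 → posterior Normal(-71/89, 30/89)
obs 5: x=-5/2 → posterior Normal(-121/109, 30/109)
obs 6: x=5/2 → posterior Normal(-71/129, 10/43)

mu_0=-71/129, tau_0^2=10/43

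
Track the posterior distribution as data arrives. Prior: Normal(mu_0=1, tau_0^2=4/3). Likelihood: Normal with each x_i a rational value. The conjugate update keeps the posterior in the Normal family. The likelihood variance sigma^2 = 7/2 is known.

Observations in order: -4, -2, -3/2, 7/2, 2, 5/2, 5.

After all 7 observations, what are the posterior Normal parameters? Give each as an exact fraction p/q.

obs 1: x=-4 → posterior Normal(-11/29, 28/29)
obs 2: x=-2 → posterior Normal(-27/37, 28/37)
obs 3: x=-3/2 → posterior Normal(-13/15, 28/45)
obs 4: x=7/2 → posterior Normal(-11/53, 28/53)
obs 5: x=2 → posterior Normal(5/61, 28/61)
obs 6: x=5/2 → posterior Normal(25/69, 28/69)
obs 7: x=5 → posterior Normal(65/77, 4/11)

mu_0=65/77, tau_0^2=4/11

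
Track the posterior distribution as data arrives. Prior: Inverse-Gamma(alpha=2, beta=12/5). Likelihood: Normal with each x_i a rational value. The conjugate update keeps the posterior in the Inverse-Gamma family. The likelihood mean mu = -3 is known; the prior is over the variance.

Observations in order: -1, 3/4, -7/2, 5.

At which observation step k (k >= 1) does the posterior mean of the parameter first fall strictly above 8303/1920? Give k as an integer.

obs 1: x=-1 → posterior Inverse-Gamma(5/2, 22/5)
obs 2: x=3/4 → posterior Inverse-Gamma(3, 1829/160)
obs 3: x=-7/2 → posterior Inverse-Gamma(7/2, 1849/160)
obs 4: x=5 → posterior Inverse-Gamma(4, 6969/160)

k = 2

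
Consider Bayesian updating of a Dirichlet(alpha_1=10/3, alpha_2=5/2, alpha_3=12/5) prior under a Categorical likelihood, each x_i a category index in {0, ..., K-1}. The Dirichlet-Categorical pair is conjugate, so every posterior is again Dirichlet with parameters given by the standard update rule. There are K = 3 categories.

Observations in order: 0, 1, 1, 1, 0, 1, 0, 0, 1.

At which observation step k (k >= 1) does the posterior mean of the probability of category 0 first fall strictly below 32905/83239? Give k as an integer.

k = 3

obs 1: x=0 → posterior Dirichlet(13/3, 5/2, 12/5)
obs 2: x=1 → posterior Dirichlet(13/3, 7/2, 12/5)
obs 3: x=1 → posterior Dirichlet(13/3, 9/2, 12/5)
obs 4: x=1 → posterior Dirichlet(13/3, 11/2, 12/5)
obs 5: x=0 → posterior Dirichlet(16/3, 11/2, 12/5)
obs 6: x=1 → posterior Dirichlet(16/3, 13/2, 12/5)
obs 7: x=0 → posterior Dirichlet(19/3, 13/2, 12/5)
obs 8: x=0 → posterior Dirichlet(22/3, 13/2, 12/5)
obs 9: x=1 → posterior Dirichlet(22/3, 15/2, 12/5)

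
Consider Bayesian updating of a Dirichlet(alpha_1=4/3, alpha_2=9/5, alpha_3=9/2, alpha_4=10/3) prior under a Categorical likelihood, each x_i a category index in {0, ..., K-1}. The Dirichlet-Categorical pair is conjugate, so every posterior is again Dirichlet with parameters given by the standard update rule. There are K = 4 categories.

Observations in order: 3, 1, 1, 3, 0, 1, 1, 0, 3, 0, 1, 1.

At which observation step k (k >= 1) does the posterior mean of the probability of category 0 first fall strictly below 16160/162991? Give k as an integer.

k = 3

obs 1: x=3 → posterior Dirichlet(4/3, 9/5, 9/2, 13/3)
obs 2: x=1 → posterior Dirichlet(4/3, 14/5, 9/2, 13/3)
obs 3: x=1 → posterior Dirichlet(4/3, 19/5, 9/2, 13/3)
obs 4: x=3 → posterior Dirichlet(4/3, 19/5, 9/2, 16/3)
obs 5: x=0 → posterior Dirichlet(7/3, 19/5, 9/2, 16/3)
obs 6: x=1 → posterior Dirichlet(7/3, 24/5, 9/2, 16/3)
obs 7: x=1 → posterior Dirichlet(7/3, 29/5, 9/2, 16/3)
obs 8: x=0 → posterior Dirichlet(10/3, 29/5, 9/2, 16/3)
obs 9: x=3 → posterior Dirichlet(10/3, 29/5, 9/2, 19/3)
obs 10: x=0 → posterior Dirichlet(13/3, 29/5, 9/2, 19/3)
obs 11: x=1 → posterior Dirichlet(13/3, 34/5, 9/2, 19/3)
obs 12: x=1 → posterior Dirichlet(13/3, 39/5, 9/2, 19/3)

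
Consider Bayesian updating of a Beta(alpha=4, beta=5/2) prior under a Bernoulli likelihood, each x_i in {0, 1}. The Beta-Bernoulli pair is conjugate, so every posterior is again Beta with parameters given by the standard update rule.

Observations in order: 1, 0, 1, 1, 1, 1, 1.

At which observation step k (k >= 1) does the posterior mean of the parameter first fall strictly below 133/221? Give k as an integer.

obs 1: x=1 → posterior Beta(5, 5/2)
obs 2: x=0 → posterior Beta(5, 7/2)
obs 3: x=1 → posterior Beta(6, 7/2)
obs 4: x=1 → posterior Beta(7, 7/2)
obs 5: x=1 → posterior Beta(8, 7/2)
obs 6: x=1 → posterior Beta(9, 7/2)
obs 7: x=1 → posterior Beta(10, 7/2)

k = 2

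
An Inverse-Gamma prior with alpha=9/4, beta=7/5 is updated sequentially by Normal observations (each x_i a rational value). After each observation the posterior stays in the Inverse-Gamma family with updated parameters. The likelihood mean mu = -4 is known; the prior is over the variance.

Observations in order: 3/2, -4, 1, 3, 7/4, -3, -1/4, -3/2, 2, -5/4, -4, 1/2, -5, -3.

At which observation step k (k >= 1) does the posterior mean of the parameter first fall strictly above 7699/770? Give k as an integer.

obs 1: x=3/2 → posterior Inverse-Gamma(11/4, 661/40)
obs 2: x=-4 → posterior Inverse-Gamma(13/4, 661/40)
obs 3: x=1 → posterior Inverse-Gamma(15/4, 1161/40)
obs 4: x=3 → posterior Inverse-Gamma(17/4, 2141/40)
obs 5: x=7/4 → posterior Inverse-Gamma(19/4, 11209/160)
obs 6: x=-3 → posterior Inverse-Gamma(21/4, 11289/160)
obs 7: x=-1/4 → posterior Inverse-Gamma(23/4, 6207/80)
obs 8: x=-3/2 → posterior Inverse-Gamma(25/4, 6457/80)
obs 9: x=2 → posterior Inverse-Gamma(27/4, 7897/80)
obs 10: x=-5/4 → posterior Inverse-Gamma(29/4, 16399/160)
obs 11: x=-4 → posterior Inverse-Gamma(31/4, 16399/160)
obs 12: x=1/2 → posterior Inverse-Gamma(33/4, 18019/160)
obs 13: x=-5 → posterior Inverse-Gamma(35/4, 18099/160)
obs 14: x=-3 → posterior Inverse-Gamma(37/4, 18179/160)

k = 3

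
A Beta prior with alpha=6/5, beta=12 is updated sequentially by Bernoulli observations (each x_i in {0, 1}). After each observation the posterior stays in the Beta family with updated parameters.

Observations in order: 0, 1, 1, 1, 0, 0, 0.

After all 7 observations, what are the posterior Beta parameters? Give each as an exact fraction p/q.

alpha=21/5, beta=16

obs 1: x=0 → posterior Beta(6/5, 13)
obs 2: x=1 → posterior Beta(11/5, 13)
obs 3: x=1 → posterior Beta(16/5, 13)
obs 4: x=1 → posterior Beta(21/5, 13)
obs 5: x=0 → posterior Beta(21/5, 14)
obs 6: x=0 → posterior Beta(21/5, 15)
obs 7: x=0 → posterior Beta(21/5, 16)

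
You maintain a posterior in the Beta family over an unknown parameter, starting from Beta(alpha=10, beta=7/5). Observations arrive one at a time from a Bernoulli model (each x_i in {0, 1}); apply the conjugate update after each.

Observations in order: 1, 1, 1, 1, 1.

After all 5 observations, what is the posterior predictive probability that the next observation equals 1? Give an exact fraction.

75/82

obs 1: x=1 → posterior Beta(11, 7/5)
obs 2: x=1 → posterior Beta(12, 7/5)
obs 3: x=1 → posterior Beta(13, 7/5)
obs 4: x=1 → posterior Beta(14, 7/5)
obs 5: x=1 → posterior Beta(15, 7/5)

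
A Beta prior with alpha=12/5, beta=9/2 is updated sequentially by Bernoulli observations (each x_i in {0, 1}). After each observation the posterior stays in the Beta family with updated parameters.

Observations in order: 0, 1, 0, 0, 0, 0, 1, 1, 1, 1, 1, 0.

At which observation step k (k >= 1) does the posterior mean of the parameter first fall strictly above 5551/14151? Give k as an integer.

obs 1: x=0 → posterior Beta(12/5, 11/2)
obs 2: x=1 → posterior Beta(17/5, 11/2)
obs 3: x=0 → posterior Beta(17/5, 13/2)
obs 4: x=0 → posterior Beta(17/5, 15/2)
obs 5: x=0 → posterior Beta(17/5, 17/2)
obs 6: x=0 → posterior Beta(17/5, 19/2)
obs 7: x=1 → posterior Beta(22/5, 19/2)
obs 8: x=1 → posterior Beta(27/5, 19/2)
obs 9: x=1 → posterior Beta(32/5, 19/2)
obs 10: x=1 → posterior Beta(37/5, 19/2)
obs 11: x=1 → posterior Beta(42/5, 19/2)
obs 12: x=0 → posterior Beta(42/5, 21/2)

k = 9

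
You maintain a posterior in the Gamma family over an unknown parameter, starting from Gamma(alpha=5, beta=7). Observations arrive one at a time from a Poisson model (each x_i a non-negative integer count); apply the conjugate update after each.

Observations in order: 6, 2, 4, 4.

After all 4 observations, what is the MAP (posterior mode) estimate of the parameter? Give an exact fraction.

20/11

obs 1: x=6 → posterior Gamma(11, 8)
obs 2: x=2 → posterior Gamma(13, 9)
obs 3: x=4 → posterior Gamma(17, 10)
obs 4: x=4 → posterior Gamma(21, 11)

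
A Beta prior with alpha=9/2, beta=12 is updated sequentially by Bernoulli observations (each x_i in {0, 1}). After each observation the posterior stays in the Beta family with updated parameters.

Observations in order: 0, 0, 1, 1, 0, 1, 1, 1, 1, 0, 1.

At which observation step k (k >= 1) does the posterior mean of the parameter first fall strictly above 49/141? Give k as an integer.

obs 1: x=0 → posterior Beta(9/2, 13)
obs 2: x=0 → posterior Beta(9/2, 14)
obs 3: x=1 → posterior Beta(11/2, 14)
obs 4: x=1 → posterior Beta(13/2, 14)
obs 5: x=0 → posterior Beta(13/2, 15)
obs 6: x=1 → posterior Beta(15/2, 15)
obs 7: x=1 → posterior Beta(17/2, 15)
obs 8: x=1 → posterior Beta(19/2, 15)
obs 9: x=1 → posterior Beta(21/2, 15)
obs 10: x=0 → posterior Beta(21/2, 16)
obs 11: x=1 → posterior Beta(23/2, 16)

k = 7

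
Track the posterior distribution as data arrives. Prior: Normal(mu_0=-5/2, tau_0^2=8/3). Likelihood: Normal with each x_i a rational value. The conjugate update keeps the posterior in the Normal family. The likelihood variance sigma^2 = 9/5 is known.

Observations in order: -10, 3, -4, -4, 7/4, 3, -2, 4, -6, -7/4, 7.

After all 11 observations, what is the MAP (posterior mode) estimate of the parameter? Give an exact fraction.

-855/934

obs 1: x=-10 → posterior Normal(-935/134, 72/67)
obs 2: x=3 → posterior Normal(-695/214, 72/107)
obs 3: x=-4 → posterior Normal(-145/42, 24/49)
obs 4: x=-4 → posterior Normal(-1335/374, 72/187)
obs 5: x=7/4 → posterior Normal(-1195/454, 72/227)
obs 6: x=3 → posterior Normal(-955/534, 24/89)
obs 7: x=-2 → posterior Normal(-1115/614, 72/307)
obs 8: x=4 → posterior Normal(-795/694, 72/347)
obs 9: x=-6 → posterior Normal(-425/258, 8/43)
obs 10: x=-7/4 → posterior Normal(-1415/854, 72/427)
obs 11: x=7 → posterior Normal(-855/934, 72/467)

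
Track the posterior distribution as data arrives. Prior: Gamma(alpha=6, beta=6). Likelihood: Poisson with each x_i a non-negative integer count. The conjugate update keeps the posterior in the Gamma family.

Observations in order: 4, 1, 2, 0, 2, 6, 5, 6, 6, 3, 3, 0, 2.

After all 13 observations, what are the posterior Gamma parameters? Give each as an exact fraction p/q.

obs 1: x=4 → posterior Gamma(10, 7)
obs 2: x=1 → posterior Gamma(11, 8)
obs 3: x=2 → posterior Gamma(13, 9)
obs 4: x=0 → posterior Gamma(13, 10)
obs 5: x=2 → posterior Gamma(15, 11)
obs 6: x=6 → posterior Gamma(21, 12)
obs 7: x=5 → posterior Gamma(26, 13)
obs 8: x=6 → posterior Gamma(32, 14)
obs 9: x=6 → posterior Gamma(38, 15)
obs 10: x=3 → posterior Gamma(41, 16)
obs 11: x=3 → posterior Gamma(44, 17)
obs 12: x=0 → posterior Gamma(44, 18)
obs 13: x=2 → posterior Gamma(46, 19)

alpha=46, beta=19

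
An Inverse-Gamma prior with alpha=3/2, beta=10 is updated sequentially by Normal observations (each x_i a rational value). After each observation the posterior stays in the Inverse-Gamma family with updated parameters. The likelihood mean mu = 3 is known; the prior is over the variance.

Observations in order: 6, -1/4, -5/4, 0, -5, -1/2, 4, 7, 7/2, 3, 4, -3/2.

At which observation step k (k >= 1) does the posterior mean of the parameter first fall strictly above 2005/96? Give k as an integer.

k = 5

obs 1: x=6 → posterior Inverse-Gamma(2, 29/2)
obs 2: x=-1/4 → posterior Inverse-Gamma(5/2, 633/32)
obs 3: x=-5/4 → posterior Inverse-Gamma(3, 461/16)
obs 4: x=0 → posterior Inverse-Gamma(7/2, 533/16)
obs 5: x=-5 → posterior Inverse-Gamma(4, 1045/16)
obs 6: x=-1/2 → posterior Inverse-Gamma(9/2, 1143/16)
obs 7: x=4 → posterior Inverse-Gamma(5, 1151/16)
obs 8: x=7 → posterior Inverse-Gamma(11/2, 1279/16)
obs 9: x=7/2 → posterior Inverse-Gamma(6, 1281/16)
obs 10: x=3 → posterior Inverse-Gamma(13/2, 1281/16)
obs 11: x=4 → posterior Inverse-Gamma(7, 1289/16)
obs 12: x=-3/2 → posterior Inverse-Gamma(15/2, 1451/16)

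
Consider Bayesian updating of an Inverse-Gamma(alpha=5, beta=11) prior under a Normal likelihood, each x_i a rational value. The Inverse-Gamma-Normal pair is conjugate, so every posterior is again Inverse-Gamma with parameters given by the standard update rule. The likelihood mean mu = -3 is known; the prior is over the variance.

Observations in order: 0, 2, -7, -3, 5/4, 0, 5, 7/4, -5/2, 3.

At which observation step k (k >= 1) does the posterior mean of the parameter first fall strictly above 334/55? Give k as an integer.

obs 1: x=0 → posterior Inverse-Gamma(11/2, 31/2)
obs 2: x=2 → posterior Inverse-Gamma(6, 28)
obs 3: x=-7 → posterior Inverse-Gamma(13/2, 36)
obs 4: x=-3 → posterior Inverse-Gamma(7, 36)
obs 5: x=5/4 → posterior Inverse-Gamma(15/2, 1441/32)
obs 6: x=0 → posterior Inverse-Gamma(8, 1585/32)
obs 7: x=5 → posterior Inverse-Gamma(17/2, 2609/32)
obs 8: x=7/4 → posterior Inverse-Gamma(9, 1485/16)
obs 9: x=-5/2 → posterior Inverse-Gamma(19/2, 1487/16)
obs 10: x=3 → posterior Inverse-Gamma(10, 1775/16)

k = 3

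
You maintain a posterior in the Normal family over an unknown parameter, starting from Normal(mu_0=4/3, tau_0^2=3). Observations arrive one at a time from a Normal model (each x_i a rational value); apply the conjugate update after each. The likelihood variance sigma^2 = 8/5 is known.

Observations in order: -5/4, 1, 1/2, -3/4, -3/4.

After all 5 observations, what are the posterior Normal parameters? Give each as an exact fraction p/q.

obs 1: x=-5/4 → posterior Normal(-97/276, 24/23)
obs 2: x=1 → posterior Normal(83/456, 12/19)
obs 3: x=1/2 → posterior Normal(173/636, 24/53)
obs 4: x=-3/4 → posterior Normal(19/408, 6/17)
obs 5: x=-3/4 → posterior Normal(-97/996, 24/83)

mu_0=-97/996, tau_0^2=24/83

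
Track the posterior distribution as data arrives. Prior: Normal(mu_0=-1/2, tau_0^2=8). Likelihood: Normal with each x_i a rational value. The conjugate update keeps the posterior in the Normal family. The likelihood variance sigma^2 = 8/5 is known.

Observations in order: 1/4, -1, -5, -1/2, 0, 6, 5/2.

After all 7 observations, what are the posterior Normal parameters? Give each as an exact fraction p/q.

obs 1: x=1/4 → posterior Normal(1/8, 4/3)
obs 2: x=-1 → posterior Normal(-17/44, 8/11)
obs 3: x=-5 → posterior Normal(-117/64, 1/2)
obs 4: x=-1/2 → posterior Normal(-127/84, 8/21)
obs 5: x=0 → posterior Normal(-127/104, 4/13)
obs 6: x=6 → posterior Normal(-7/124, 8/31)
obs 7: x=5/2 → posterior Normal(43/144, 2/9)

mu_0=43/144, tau_0^2=2/9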